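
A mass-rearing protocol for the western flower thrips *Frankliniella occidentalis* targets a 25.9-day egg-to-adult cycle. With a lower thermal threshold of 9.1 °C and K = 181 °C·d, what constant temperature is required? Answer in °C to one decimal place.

Required daily accumulation = 181 / 25.9 = 6.988 DD/day.
T = T_base + 6.988 = 9.1 + 6.988 = 16.088 ≈ 16.1 °C.

16.1 °C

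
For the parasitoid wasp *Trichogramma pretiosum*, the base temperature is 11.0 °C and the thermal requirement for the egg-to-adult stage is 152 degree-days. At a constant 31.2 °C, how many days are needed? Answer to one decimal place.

Daily accumulation = 31.2 − 11.0 = 20.2 DD/day.
Duration = 152 / 20.2 = 7.525 ≈ 7.5 days.

7.5 days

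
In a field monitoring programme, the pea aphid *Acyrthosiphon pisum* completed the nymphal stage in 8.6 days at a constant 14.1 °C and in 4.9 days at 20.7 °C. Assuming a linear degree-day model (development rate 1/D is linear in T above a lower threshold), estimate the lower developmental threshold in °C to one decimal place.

5.4 °C

Under the model K = D·(T − T_b), so D₁·(T₁ − T_b) = D₂·(T₂ − T_b).
8.6·(14.1 − T_b) = 4.9·(20.7 − T_b)
T_b = (8.6·14.1 − 4.9·20.7) / (8.6 − 4.9) = 19.83 / 3.7 = 5.359 °C ≈ 5.4 °C.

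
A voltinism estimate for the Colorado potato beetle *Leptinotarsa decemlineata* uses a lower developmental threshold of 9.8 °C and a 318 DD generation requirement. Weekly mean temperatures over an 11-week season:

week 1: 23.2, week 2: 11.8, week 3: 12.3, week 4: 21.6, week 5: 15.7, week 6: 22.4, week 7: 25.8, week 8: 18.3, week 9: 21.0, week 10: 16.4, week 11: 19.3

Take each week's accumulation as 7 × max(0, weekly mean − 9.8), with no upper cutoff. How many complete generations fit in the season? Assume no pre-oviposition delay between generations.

2 generations

Weekly DD (7 × max(0, T̄ − 9.8)): 93.8, 14.0, 17.5, 82.6, 41.3, 88.2, 112.0, 59.5, 78.4, 46.2, 66.5.
Season total = 700.0 DD.
Complete generations = ⌊700.0 / 318⌋ = 2.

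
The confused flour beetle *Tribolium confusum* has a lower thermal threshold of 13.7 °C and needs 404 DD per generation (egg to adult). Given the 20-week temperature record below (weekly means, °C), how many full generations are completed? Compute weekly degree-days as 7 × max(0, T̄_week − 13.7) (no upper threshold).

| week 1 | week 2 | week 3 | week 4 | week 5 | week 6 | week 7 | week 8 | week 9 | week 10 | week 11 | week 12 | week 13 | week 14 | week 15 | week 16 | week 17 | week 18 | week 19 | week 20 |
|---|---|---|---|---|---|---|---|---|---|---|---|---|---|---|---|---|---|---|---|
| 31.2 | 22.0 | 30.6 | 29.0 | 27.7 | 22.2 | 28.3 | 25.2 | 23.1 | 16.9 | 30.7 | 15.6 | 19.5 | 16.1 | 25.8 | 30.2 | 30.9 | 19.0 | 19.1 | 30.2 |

Weekly DD (7 × max(0, T̄ − 13.7)): 122.5, 58.1, 118.3, 107.1, 98.0, 59.5, 102.2, 80.5, 65.8, 22.4, 119.0, 13.3, 40.6, 16.8, 84.7, 115.5, 120.4, 37.1, 37.8, 115.5.
Season total = 1535.1 DD.
Complete generations = ⌊1535.1 / 404⌋ = 3.

3 generations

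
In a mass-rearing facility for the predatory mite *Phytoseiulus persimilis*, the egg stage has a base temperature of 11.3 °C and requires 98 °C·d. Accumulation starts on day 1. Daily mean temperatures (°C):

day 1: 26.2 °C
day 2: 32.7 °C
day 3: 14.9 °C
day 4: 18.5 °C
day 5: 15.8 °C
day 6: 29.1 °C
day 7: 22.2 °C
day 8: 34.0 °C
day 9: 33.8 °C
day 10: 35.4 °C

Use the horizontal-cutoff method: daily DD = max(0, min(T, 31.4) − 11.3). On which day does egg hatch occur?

day 8

Daily DD above 11.3 °C (capped at 20.1): 14.9, 20.1, 3.6, 7.2, 4.5, 17.8, 10.9, 20.1, 20.1, 20.1.
Cumulative: 14.9, 35.0, 38.6, 45.8, 50.3, 68.1, 79.0, 99.1, 119.2, 139.3.
The total first reaches 98 DD on day 8.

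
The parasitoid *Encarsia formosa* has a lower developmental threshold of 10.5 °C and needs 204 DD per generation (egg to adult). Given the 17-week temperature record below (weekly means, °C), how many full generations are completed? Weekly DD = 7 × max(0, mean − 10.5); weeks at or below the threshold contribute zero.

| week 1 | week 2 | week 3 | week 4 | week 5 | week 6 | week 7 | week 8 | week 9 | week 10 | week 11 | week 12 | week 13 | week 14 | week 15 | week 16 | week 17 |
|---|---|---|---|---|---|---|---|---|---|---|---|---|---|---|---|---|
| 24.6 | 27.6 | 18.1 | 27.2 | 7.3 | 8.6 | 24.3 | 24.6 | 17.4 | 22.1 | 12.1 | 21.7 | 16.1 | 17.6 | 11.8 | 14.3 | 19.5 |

Weekly DD (7 × max(0, T̄ − 10.5)): 98.7, 119.7, 53.2, 116.9, 0.0, 0.0, 96.6, 98.7, 48.3, 81.2, 11.2, 78.4, 39.2, 49.7, 9.1, 26.6, 63.0.
Season total = 990.5 DD.
Complete generations = ⌊990.5 / 204⌋ = 4.

4 generations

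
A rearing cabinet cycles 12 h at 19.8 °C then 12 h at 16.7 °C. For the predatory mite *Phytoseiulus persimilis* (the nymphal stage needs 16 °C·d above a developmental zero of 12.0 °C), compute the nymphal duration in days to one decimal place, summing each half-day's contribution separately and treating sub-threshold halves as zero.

Day half: max(0, 19.8 − 12.0) × 0.5 = 7.8 × 0.5 = 3.90 DD.
Night half: max(0, 16.7 − 12.0) × 0.5 = 4.7 × 0.5 = 2.35 DD.
Per 24 h: 6.25 DD/day.
Duration = 16 / 6.25 = 2.560 ≈ 2.6 days.

2.6 days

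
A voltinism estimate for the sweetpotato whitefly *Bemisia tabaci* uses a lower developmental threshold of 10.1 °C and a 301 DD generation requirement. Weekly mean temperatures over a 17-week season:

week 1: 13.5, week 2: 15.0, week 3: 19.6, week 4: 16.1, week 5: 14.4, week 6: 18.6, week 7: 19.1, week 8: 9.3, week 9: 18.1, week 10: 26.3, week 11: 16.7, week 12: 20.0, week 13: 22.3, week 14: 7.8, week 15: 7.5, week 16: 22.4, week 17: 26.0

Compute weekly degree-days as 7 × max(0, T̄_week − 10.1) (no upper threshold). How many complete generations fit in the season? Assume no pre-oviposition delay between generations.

Weekly DD (7 × max(0, T̄ − 10.1)): 23.8, 34.3, 66.5, 42.0, 30.1, 59.5, 63.0, 0.0, 56.0, 113.4, 46.2, 69.3, 85.4, 0.0, 0.0, 86.1, 111.3.
Season total = 886.9 DD.
Complete generations = ⌊886.9 / 301⌋ = 2.

2 generations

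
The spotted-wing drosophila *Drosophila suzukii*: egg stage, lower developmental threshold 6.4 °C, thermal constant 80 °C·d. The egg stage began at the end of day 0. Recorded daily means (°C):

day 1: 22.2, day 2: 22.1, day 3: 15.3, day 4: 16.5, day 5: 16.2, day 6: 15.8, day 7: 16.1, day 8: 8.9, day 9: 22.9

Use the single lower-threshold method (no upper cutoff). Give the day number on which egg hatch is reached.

Daily DD above 6.4 °C: 15.8, 15.7, 8.9, 10.1, 9.8, 9.4, 9.7, 2.5, 16.5.
Cumulative: 15.8, 31.5, 40.4, 50.5, 60.3, 69.7, 79.4, 81.9, 98.4.
The total first reaches 80 DD on day 8.

day 8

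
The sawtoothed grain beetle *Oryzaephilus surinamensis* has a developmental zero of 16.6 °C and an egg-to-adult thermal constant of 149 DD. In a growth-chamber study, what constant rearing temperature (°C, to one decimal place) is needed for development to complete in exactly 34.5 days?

20.9 °C

Required daily accumulation = 149 / 34.5 = 4.319 DD/day.
T = T_base + 4.319 = 16.6 + 4.319 = 20.919 ≈ 20.9 °C.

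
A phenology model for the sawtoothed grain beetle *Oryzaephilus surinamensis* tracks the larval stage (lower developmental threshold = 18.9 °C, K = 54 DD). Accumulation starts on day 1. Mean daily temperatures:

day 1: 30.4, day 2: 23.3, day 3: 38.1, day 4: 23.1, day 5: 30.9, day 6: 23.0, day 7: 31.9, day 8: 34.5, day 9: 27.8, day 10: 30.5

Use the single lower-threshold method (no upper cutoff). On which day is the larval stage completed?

day 6

Daily DD above 18.9 °C: 11.5, 4.4, 19.2, 4.2, 12.0, 4.1, 13.0, 15.6, 8.9, 11.6.
Cumulative: 11.5, 15.9, 35.1, 39.3, 51.3, 55.4, 68.4, 84.0, 92.9, 104.5.
The total first reaches 54 DD on day 6.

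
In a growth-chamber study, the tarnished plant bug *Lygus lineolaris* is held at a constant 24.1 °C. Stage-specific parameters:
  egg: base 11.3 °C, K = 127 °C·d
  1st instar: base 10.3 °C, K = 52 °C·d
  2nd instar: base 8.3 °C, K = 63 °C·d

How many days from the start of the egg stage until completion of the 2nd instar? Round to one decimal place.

17.7 days

egg: 127 / (24.1 − 11.3) = 127 / 12.8 = 9.922 d.
1st instar: 52 / (24.1 − 10.3) = 52 / 13.8 = 3.768 d.
2nd instar: 63 / (24.1 − 8.3) = 63 / 15.8 = 3.987 d.
Sum = 17.677 ≈ 17.7 days.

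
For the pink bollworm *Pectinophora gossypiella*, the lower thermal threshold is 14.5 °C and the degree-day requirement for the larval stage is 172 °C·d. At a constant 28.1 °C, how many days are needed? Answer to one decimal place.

12.6 days

Daily accumulation = 28.1 − 14.5 = 13.6 DD/day.
Duration = 172 / 13.6 = 12.647 ≈ 12.6 days.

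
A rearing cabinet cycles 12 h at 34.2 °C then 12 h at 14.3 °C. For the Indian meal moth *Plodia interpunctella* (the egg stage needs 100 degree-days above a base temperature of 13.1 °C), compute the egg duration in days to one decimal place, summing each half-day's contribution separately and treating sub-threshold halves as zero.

9.0 days

Day half: max(0, 34.2 − 13.1) × 0.5 = 21.1 × 0.5 = 10.55 DD.
Night half: max(0, 14.3 − 13.1) × 0.5 = 1.2 × 0.5 = 0.60 DD.
Per 24 h: 11.15 DD/day.
Duration = 100 / 11.15 = 8.969 ≈ 9.0 days.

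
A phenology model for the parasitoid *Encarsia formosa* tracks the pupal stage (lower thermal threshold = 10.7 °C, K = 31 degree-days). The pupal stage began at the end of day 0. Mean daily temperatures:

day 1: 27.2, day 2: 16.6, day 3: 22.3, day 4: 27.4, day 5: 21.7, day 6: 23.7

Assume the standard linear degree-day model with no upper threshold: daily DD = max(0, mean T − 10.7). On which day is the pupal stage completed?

Daily DD above 10.7 °C: 16.5, 5.9, 11.6, 16.7, 11.0, 13.0.
Cumulative: 16.5, 22.4, 34.0, 50.7, 61.7, 74.7.
The total first reaches 31 DD on day 3.

day 3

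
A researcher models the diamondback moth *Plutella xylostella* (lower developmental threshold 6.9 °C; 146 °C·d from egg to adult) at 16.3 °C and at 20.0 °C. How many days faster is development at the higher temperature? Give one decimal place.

4.4 days

At 16.3 °C: 146 / (16.3 − 6.9) = 146 / 9.4 = 15.532 d.
At 20.0 °C: 146 / (20.0 − 6.9) = 146 / 13.1 = 11.145 d.
Difference = |15.532 − 11.145| = 4.387 ≈ 4.4 days.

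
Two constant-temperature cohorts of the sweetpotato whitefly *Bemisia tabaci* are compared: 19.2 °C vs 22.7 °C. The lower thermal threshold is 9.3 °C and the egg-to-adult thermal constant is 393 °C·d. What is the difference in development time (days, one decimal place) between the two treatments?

At 19.2 °C: 393 / (19.2 − 9.3) = 393 / 9.9 = 39.697 d.
At 22.7 °C: 393 / (22.7 − 9.3) = 393 / 13.4 = 29.328 d.
Difference = |39.697 − 29.328| = 10.369 ≈ 10.4 days.

10.4 days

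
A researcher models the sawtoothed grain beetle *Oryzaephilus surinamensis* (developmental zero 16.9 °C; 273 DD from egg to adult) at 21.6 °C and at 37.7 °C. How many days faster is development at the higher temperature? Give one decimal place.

45.0 days

At 21.6 °C: 273 / (21.6 − 16.9) = 273 / 4.7 = 58.085 d.
At 37.7 °C: 273 / (37.7 − 16.9) = 273 / 20.8 = 13.125 d.
Difference = |58.085 − 13.125| = 44.960 ≈ 45.0 days.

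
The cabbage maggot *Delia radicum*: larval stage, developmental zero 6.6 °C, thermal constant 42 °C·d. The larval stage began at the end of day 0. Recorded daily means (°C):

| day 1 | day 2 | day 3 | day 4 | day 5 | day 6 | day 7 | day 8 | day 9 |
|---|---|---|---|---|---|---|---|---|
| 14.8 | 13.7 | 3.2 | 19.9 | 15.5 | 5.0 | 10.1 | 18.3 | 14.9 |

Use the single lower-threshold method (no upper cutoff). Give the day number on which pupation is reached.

day 8

Daily DD above 6.6 °C: 8.2, 7.1, 0.0, 13.3, 8.9, 0.0, 3.5, 11.7, 8.3.
Cumulative: 8.2, 15.3, 15.3, 28.6, 37.5, 37.5, 41.0, 52.7, 61.0.
The total first reaches 42 DD on day 8.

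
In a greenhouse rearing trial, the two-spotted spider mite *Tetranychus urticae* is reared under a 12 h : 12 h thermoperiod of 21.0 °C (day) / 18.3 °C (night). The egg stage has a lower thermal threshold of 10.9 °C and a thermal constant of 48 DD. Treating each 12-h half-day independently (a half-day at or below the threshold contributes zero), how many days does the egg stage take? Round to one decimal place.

5.5 days

Day half: max(0, 21.0 − 10.9) × 0.5 = 10.1 × 0.5 = 5.05 DD.
Night half: max(0, 18.3 − 10.9) × 0.5 = 7.4 × 0.5 = 3.70 DD.
Per 24 h: 8.75 DD/day.
Duration = 48 / 8.75 = 5.486 ≈ 5.5 days.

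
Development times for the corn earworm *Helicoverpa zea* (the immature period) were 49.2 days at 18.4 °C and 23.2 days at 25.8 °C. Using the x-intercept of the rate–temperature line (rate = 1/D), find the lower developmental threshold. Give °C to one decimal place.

Under the model K = D·(T − T_b), so D₁·(T₁ − T_b) = D₂·(T₂ − T_b).
49.2·(18.4 − T_b) = 23.2·(25.8 − T_b)
T_b = (49.2·18.4 − 23.2·25.8) / (49.2 − 23.2) = 306.72 / 26.0 = 11.797 °C ≈ 11.8 °C.

11.8 °C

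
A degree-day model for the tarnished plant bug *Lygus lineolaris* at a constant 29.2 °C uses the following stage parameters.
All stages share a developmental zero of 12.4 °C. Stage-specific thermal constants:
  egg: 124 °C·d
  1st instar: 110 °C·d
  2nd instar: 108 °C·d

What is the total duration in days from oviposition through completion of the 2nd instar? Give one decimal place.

20.4 days

Daily accumulation at 29.2 °C = 29.2 − 12.4 = 16.8 DD/day.
Total K = 124 + 110 + 108 = 342 DD.
Total duration = 342 / 16.8 = 20.357 ≈ 20.4 days.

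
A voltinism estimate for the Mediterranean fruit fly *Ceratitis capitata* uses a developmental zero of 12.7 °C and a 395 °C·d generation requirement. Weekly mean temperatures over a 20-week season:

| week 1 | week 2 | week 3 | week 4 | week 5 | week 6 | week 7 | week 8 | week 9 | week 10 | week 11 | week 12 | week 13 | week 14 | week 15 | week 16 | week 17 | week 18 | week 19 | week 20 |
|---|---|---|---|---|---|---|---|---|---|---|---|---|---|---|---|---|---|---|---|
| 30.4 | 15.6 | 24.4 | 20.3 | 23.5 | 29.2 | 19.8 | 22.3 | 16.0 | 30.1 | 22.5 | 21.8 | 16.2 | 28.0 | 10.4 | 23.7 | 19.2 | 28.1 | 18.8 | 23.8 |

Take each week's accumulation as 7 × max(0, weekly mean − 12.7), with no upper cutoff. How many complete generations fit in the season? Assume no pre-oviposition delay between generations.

3 generations

Weekly DD (7 × max(0, T̄ − 12.7)): 123.9, 20.3, 81.9, 53.2, 75.6, 115.5, 49.7, 67.2, 23.1, 121.8, 68.6, 63.7, 24.5, 107.1, 0.0, 77.0, 45.5, 107.8, 42.7, 77.7.
Season total = 1346.8 DD.
Complete generations = ⌊1346.8 / 395⌋ = 3.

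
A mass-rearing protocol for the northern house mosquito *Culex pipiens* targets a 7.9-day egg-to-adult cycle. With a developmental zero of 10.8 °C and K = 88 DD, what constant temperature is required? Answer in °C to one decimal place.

Required daily accumulation = 88 / 7.9 = 11.139 DD/day.
T = T_base + 11.139 = 10.8 + 11.139 = 21.939 ≈ 21.9 °C.

21.9 °C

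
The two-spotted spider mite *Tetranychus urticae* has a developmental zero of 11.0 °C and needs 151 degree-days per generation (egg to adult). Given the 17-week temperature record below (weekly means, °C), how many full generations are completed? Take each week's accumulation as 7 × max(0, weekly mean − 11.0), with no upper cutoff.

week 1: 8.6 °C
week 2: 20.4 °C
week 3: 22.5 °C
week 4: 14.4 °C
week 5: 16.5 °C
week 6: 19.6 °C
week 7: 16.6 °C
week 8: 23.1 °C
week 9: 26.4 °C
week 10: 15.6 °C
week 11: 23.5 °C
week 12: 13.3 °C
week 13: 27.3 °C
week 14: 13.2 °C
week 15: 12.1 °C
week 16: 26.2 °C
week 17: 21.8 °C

6 generations

Weekly DD (7 × max(0, T̄ − 11.0)): 0.0, 65.8, 80.5, 23.8, 38.5, 60.2, 39.2, 84.7, 107.8, 32.2, 87.5, 16.1, 114.1, 15.4, 7.7, 106.4, 75.6.
Season total = 955.5 DD.
Complete generations = ⌊955.5 / 151⌋ = 6.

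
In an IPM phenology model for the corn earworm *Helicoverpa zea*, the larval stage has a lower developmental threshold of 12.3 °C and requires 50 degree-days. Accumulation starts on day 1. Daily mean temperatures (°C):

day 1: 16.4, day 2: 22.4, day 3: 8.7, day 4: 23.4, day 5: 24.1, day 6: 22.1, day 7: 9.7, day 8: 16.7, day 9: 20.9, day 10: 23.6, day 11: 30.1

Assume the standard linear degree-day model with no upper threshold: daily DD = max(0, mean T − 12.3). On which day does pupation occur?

Daily DD above 12.3 °C: 4.1, 10.1, 0.0, 11.1, 11.8, 9.8, 0.0, 4.4, 8.6, 11.3, 17.8.
Cumulative: 4.1, 14.2, 14.2, 25.3, 37.1, 46.9, 46.9, 51.3, 59.9, 71.2, 89.0.
The total first reaches 50 DD on day 8.

day 8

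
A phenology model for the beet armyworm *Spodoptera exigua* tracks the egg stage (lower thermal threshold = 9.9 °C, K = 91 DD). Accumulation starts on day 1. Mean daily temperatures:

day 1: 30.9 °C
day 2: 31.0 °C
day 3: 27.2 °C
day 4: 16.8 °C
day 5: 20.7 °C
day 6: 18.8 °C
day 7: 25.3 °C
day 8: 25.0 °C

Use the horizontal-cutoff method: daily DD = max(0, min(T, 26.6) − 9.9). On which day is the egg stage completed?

day 7

Daily DD above 9.9 °C (capped at 16.7): 16.7, 16.7, 16.7, 6.9, 10.8, 8.9, 15.4, 15.1.
Cumulative: 16.7, 33.4, 50.1, 57.0, 67.8, 76.7, 92.1, 107.2.
The total first reaches 91 DD on day 7.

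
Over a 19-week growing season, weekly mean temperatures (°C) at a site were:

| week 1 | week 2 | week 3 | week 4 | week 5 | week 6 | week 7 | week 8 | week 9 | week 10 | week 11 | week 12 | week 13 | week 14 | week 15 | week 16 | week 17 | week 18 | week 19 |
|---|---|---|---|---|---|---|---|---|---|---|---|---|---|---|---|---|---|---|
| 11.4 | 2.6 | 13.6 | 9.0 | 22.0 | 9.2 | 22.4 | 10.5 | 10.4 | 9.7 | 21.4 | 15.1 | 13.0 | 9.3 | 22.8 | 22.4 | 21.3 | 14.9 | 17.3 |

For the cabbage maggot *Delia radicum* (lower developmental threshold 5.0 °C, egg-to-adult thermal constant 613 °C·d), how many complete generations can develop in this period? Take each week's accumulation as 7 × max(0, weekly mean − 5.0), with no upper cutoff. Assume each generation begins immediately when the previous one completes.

2 generations

Weekly DD (7 × max(0, T̄ − 5.0)): 44.8, 0.0, 60.2, 28.0, 119.0, 29.4, 121.8, 38.5, 37.8, 32.9, 114.8, 70.7, 56.0, 30.1, 124.6, 121.8, 114.1, 69.3, 86.1.
Season total = 1299.9 DD.
Complete generations = ⌊1299.9 / 613⌋ = 2.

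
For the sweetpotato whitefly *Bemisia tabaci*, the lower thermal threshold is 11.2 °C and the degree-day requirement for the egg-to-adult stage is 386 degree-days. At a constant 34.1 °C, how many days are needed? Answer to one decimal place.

Daily accumulation = 34.1 − 11.2 = 22.9 DD/day.
Duration = 386 / 22.9 = 16.856 ≈ 16.9 days.

16.9 days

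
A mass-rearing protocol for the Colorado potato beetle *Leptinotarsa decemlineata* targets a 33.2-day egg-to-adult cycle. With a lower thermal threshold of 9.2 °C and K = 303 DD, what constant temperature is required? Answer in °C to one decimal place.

18.3 °C

Required daily accumulation = 303 / 33.2 = 9.127 DD/day.
T = T_base + 9.127 = 9.2 + 9.127 = 18.327 ≈ 18.3 °C.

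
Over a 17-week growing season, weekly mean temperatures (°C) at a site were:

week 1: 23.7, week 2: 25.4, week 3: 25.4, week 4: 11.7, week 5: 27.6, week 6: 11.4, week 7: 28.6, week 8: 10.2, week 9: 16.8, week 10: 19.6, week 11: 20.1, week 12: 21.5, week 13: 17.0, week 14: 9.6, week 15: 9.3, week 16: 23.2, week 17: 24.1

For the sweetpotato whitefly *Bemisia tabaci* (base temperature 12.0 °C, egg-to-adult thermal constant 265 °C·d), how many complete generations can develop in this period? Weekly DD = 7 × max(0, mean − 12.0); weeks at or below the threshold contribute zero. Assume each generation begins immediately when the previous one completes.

3 generations

Weekly DD (7 × max(0, T̄ − 12.0)): 81.9, 93.8, 93.8, 0.0, 109.2, 0.0, 116.2, 0.0, 33.6, 53.2, 56.7, 66.5, 35.0, 0.0, 0.0, 78.4, 84.7.
Season total = 903.0 DD.
Complete generations = ⌊903.0 / 265⌋ = 3.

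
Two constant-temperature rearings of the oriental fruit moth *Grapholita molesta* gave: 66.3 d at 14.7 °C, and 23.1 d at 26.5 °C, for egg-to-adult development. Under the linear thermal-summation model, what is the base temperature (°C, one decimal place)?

8.4 °C

Equal thermal constants: D₁(T₁ − T_b) = D₂(T₂ − T_b).
66.3·(14.7 − T_b) = 23.1·(26.5 − T_b)
T_b = (66.3·14.7 − 23.1·26.5) / (66.3 − 23.1) = 362.46 / 43.2 = 8.390 °C ≈ 8.4 °C.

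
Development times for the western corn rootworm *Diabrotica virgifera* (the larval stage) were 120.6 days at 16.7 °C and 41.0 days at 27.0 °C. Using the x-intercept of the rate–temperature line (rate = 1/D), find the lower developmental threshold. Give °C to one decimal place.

11.4 °C

Linear rate model ⇒ the product D·(T − T_b) is constant across temperatures.
120.6·(16.7 − T_b) = 41.0·(27.0 − T_b)
T_b = (120.6·16.7 − 41.0·27.0) / (120.6 − 41.0) = 907.02 / 79.6 = 11.395 °C ≈ 11.4 °C.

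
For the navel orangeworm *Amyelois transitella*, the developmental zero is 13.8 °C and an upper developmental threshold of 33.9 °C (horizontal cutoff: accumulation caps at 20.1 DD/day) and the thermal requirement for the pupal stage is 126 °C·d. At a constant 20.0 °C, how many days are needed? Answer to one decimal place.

Daily accumulation = 20.0 − 13.8 = 6.2 DD/day.
Duration = 126 / 6.2 = 20.323 ≈ 20.3 days.

20.3 days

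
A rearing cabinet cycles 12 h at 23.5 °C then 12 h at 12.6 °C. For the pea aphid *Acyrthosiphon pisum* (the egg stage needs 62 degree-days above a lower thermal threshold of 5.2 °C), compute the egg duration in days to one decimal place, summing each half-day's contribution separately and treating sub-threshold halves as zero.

Day half: max(0, 23.5 − 5.2) × 0.5 = 18.3 × 0.5 = 9.15 DD.
Night half: max(0, 12.6 − 5.2) × 0.5 = 7.4 × 0.5 = 3.70 DD.
Per 24 h: 12.85 DD/day.
Duration = 62 / 12.85 = 4.825 ≈ 4.8 days.

4.8 days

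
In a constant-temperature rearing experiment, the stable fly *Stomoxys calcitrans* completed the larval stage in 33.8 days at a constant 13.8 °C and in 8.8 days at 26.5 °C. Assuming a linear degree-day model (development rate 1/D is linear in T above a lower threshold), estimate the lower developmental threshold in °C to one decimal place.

9.3 °C

Under the model K = D·(T − T_b), so D₁·(T₁ − T_b) = D₂·(T₂ − T_b).
33.8·(13.8 − T_b) = 8.8·(26.5 − T_b)
T_b = (33.8·13.8 − 8.8·26.5) / (33.8 − 8.8) = 233.24 / 25.0 = 9.330 °C ≈ 9.3 °C.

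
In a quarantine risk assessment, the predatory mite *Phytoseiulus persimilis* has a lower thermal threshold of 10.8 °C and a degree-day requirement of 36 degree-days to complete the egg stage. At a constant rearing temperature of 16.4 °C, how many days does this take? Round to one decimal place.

6.4 days

Daily accumulation = 16.4 − 10.8 = 5.6 DD/day.
Duration = 36 / 5.6 = 6.429 ≈ 6.4 days.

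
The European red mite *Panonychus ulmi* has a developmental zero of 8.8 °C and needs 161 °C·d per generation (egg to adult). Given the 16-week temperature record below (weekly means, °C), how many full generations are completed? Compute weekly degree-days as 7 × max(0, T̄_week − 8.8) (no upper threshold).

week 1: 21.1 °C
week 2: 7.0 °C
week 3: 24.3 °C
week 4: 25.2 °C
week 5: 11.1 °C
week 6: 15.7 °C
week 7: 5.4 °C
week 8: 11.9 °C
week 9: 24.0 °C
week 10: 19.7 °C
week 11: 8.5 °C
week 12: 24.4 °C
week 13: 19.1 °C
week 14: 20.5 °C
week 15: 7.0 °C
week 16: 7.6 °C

Weekly DD (7 × max(0, T̄ − 8.8)): 86.1, 0.0, 108.5, 114.8, 16.1, 48.3, 0.0, 21.7, 106.4, 76.3, 0.0, 109.2, 72.1, 81.9, 0.0, 0.0.
Season total = 841.4 DD.
Complete generations = ⌊841.4 / 161⌋ = 5.

5 generations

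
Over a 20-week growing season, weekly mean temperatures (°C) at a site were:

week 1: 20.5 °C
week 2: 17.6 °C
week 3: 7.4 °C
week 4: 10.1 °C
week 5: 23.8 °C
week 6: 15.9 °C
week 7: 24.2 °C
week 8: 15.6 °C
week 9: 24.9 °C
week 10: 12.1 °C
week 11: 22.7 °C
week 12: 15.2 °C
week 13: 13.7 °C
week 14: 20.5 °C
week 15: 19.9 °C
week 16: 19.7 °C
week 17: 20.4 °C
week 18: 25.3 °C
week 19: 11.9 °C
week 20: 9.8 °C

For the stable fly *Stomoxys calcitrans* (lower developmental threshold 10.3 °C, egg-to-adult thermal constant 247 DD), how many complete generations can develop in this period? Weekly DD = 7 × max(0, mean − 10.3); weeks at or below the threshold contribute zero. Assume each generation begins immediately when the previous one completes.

Weekly DD (7 × max(0, T̄ − 10.3)): 71.4, 51.1, 0.0, 0.0, 94.5, 39.2, 97.3, 37.1, 102.2, 12.6, 86.8, 34.3, 23.8, 71.4, 67.2, 65.8, 70.7, 105.0, 11.2, 0.0.
Season total = 1041.6 DD.
Complete generations = ⌊1041.6 / 247⌋ = 4.

4 generations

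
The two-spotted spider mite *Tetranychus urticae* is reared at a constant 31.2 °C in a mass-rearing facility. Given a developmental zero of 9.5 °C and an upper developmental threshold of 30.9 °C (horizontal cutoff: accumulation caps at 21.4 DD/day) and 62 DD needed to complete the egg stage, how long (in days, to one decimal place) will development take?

Temperature 31.2 °C exceeds the upper threshold, so daily accumulation caps at 30.9 − 9.5 = 21.4 DD/day.
Duration = 62 / 21.4 = 2.897 ≈ 2.9 days.

2.9 days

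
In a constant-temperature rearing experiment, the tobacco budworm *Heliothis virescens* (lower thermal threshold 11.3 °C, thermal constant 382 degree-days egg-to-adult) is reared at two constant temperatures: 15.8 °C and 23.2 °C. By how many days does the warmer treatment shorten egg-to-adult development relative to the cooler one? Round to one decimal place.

52.8 days

At 15.8 °C: 382 / (15.8 − 11.3) = 382 / 4.5 = 84.889 d.
At 23.2 °C: 382 / (23.2 − 11.3) = 382 / 11.9 = 32.101 d.
Difference = |84.889 − 32.101| = 52.788 ≈ 52.8 days.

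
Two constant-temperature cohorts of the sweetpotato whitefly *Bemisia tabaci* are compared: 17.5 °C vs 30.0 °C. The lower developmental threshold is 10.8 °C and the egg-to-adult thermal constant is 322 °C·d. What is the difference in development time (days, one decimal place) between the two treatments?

At 17.5 °C: 322 / (17.5 − 10.8) = 322 / 6.7 = 48.060 d.
At 30.0 °C: 322 / (30.0 − 10.8) = 322 / 19.2 = 16.771 d.
Difference = |48.060 − 16.771| = 31.289 ≈ 31.3 days.

31.3 days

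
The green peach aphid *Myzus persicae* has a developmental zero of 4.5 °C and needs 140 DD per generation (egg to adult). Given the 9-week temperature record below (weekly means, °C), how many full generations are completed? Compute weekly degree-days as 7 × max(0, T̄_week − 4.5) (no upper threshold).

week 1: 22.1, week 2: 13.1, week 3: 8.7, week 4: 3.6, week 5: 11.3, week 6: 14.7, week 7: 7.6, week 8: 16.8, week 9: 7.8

Weekly DD (7 × max(0, T̄ − 4.5)): 123.2, 60.2, 29.4, 0.0, 47.6, 71.4, 21.7, 86.1, 23.1.
Season total = 462.7 DD.
Complete generations = ⌊462.7 / 140⌋ = 3.

3 generations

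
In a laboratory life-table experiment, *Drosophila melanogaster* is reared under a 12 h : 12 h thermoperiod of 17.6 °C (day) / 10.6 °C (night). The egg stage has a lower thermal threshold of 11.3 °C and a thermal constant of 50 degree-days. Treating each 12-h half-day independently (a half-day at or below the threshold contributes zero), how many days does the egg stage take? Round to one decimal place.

Day half: max(0, 17.6 − 11.3) × 0.5 = 6.3 × 0.5 = 3.15 DD.
Night half: max(0, 10.6 − 11.3) × 0.5 = 0.0 × 0.5 = 0.00 DD.
Per 24 h: 3.15 DD/day.
Duration = 50 / 3.15 = 15.873 ≈ 15.9 days.

15.9 days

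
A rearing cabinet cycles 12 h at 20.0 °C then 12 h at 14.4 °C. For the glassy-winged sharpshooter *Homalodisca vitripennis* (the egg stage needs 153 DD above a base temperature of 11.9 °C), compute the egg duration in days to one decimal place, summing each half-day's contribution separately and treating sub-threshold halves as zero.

28.9 days

Day half: max(0, 20.0 − 11.9) × 0.5 = 8.1 × 0.5 = 4.05 DD.
Night half: max(0, 14.4 − 11.9) × 0.5 = 2.5 × 0.5 = 1.25 DD.
Per 24 h: 5.30 DD/day.
Duration = 153 / 5.30 = 28.868 ≈ 28.9 days.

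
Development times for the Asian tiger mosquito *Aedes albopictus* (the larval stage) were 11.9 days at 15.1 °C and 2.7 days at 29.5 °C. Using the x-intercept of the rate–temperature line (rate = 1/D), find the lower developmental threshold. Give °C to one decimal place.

Equal thermal constants: D₁(T₁ − T_b) = D₂(T₂ − T_b).
11.9·(15.1 − T_b) = 2.7·(29.5 − T_b)
T_b = (11.9·15.1 − 2.7·29.5) / (11.9 − 2.7) = 100.04 / 9.2 = 10.874 °C ≈ 10.9 °C.

10.9 °C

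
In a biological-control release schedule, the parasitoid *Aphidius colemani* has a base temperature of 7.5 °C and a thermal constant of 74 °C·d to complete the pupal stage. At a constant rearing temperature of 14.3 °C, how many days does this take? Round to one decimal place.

Daily accumulation = 14.3 − 7.5 = 6.8 DD/day.
Duration = 74 / 6.8 = 10.882 ≈ 10.9 days.

10.9 days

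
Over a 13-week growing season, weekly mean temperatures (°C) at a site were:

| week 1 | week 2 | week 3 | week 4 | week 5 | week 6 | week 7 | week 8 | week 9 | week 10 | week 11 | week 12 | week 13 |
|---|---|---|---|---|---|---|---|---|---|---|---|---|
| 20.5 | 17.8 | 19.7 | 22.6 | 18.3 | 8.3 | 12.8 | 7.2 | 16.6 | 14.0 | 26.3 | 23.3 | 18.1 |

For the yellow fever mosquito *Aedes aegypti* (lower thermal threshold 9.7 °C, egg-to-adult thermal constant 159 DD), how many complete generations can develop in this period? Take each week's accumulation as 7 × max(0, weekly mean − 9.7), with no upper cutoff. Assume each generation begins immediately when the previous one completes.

4 generations

Weekly DD (7 × max(0, T̄ − 9.7)): 75.6, 56.7, 70.0, 90.3, 60.2, 0.0, 21.7, 0.0, 48.3, 30.1, 116.2, 95.2, 58.8.
Season total = 723.1 DD.
Complete generations = ⌊723.1 / 159⌋ = 4.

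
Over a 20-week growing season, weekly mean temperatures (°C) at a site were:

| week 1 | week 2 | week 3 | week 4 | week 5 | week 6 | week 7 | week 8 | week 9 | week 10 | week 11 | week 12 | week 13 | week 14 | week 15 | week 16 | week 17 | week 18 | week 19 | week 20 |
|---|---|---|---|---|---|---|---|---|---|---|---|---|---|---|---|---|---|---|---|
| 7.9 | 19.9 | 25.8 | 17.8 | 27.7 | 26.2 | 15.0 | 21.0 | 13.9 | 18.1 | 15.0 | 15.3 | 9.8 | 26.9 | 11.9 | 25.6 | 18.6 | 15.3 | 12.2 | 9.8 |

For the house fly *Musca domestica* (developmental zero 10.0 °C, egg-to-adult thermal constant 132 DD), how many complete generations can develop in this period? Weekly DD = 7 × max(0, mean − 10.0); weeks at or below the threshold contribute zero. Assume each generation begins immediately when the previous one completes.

8 generations

Weekly DD (7 × max(0, T̄ − 10.0)): 0.0, 69.3, 110.6, 54.6, 123.9, 113.4, 35.0, 77.0, 27.3, 56.7, 35.0, 37.1, 0.0, 118.3, 13.3, 109.2, 60.2, 37.1, 15.4, 0.0.
Season total = 1093.4 DD.
Complete generations = ⌊1093.4 / 132⌋ = 8.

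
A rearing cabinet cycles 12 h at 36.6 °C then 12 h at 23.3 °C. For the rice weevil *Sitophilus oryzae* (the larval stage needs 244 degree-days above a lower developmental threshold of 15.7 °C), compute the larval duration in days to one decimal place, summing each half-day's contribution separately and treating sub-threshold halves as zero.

17.1 days

Day half: max(0, 36.6 − 15.7) × 0.5 = 20.9 × 0.5 = 10.45 DD.
Night half: max(0, 23.3 − 15.7) × 0.5 = 7.6 × 0.5 = 3.80 DD.
Per 24 h: 14.25 DD/day.
Duration = 244 / 14.25 = 17.123 ≈ 17.1 days.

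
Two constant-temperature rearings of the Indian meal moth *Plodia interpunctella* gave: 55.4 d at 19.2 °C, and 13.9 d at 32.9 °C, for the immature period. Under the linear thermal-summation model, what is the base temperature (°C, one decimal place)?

Linear rate model ⇒ the product D·(T − T_b) is constant across temperatures.
55.4·(19.2 − T_b) = 13.9·(32.9 − T_b)
T_b = (55.4·19.2 − 13.9·32.9) / (55.4 − 13.9) = 606.37 / 41.5 = 14.611 °C ≈ 14.6 °C.

14.6 °C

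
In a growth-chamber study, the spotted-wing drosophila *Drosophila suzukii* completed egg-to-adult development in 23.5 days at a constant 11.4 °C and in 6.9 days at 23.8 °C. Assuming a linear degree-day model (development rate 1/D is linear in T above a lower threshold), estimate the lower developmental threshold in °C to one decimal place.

6.2 °C

Equal thermal constants: D₁(T₁ − T_b) = D₂(T₂ − T_b).
23.5·(11.4 − T_b) = 6.9·(23.8 − T_b)
T_b = (23.5·11.4 − 6.9·23.8) / (23.5 − 6.9) = 103.68 / 16.6 = 6.246 °C ≈ 6.2 °C.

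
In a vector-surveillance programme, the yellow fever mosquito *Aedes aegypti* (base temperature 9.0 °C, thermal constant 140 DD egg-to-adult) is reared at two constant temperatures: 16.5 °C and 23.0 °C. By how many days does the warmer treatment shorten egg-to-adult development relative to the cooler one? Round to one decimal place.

At 16.5 °C: 140 / (16.5 − 9.0) = 140 / 7.5 = 18.667 d.
At 23.0 °C: 140 / (23.0 − 9.0) = 140 / 14.0 = 10.000 d.
Difference = |18.667 − 10.000| = 8.667 ≈ 8.7 days.

8.7 days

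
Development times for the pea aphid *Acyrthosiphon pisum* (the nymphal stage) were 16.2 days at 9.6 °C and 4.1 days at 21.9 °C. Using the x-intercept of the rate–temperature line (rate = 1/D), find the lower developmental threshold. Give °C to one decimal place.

Under the model K = D·(T − T_b), so D₁·(T₁ − T_b) = D₂·(T₂ − T_b).
16.2·(9.6 − T_b) = 4.1·(21.9 − T_b)
T_b = (16.2·9.6 − 4.1·21.9) / (16.2 − 4.1) = 65.73 / 12.1 = 5.432 °C ≈ 5.4 °C.

5.4 °C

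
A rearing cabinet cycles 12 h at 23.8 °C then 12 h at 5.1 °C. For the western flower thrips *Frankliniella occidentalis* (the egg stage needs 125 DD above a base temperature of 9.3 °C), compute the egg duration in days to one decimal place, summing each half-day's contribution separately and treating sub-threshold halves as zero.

Day half: max(0, 23.8 − 9.3) × 0.5 = 14.5 × 0.5 = 7.25 DD.
Night half: max(0, 5.1 − 9.3) × 0.5 = 0.0 × 0.5 = 0.00 DD.
Per 24 h: 7.25 DD/day.
Duration = 125 / 7.25 = 17.241 ≈ 17.2 days.

17.2 days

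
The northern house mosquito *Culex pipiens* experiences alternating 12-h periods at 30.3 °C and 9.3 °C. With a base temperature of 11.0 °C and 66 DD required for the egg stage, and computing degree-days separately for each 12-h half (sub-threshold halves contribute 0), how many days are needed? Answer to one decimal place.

Day half: max(0, 30.3 − 11.0) × 0.5 = 19.3 × 0.5 = 9.65 DD.
Night half: max(0, 9.3 − 11.0) × 0.5 = 0.0 × 0.5 = 0.00 DD.
Per 24 h: 9.65 DD/day.
Duration = 66 / 9.65 = 6.839 ≈ 6.8 days.

6.8 days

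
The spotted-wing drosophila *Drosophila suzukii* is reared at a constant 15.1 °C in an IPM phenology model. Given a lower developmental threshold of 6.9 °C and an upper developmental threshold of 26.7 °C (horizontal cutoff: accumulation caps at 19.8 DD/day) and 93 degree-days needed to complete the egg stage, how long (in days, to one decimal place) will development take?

Daily accumulation = 15.1 − 6.9 = 8.2 DD/day.
Duration = 93 / 8.2 = 11.341 ≈ 11.3 days.

11.3 days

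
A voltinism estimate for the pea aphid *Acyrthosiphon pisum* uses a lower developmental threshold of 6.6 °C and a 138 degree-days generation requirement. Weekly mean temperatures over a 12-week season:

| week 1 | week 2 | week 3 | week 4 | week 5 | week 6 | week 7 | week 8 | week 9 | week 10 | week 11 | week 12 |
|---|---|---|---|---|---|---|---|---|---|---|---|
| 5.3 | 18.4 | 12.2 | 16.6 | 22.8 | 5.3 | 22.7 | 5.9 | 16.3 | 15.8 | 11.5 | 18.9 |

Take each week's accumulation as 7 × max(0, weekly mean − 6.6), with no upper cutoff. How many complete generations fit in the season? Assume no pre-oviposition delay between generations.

4 generations

Weekly DD (7 × max(0, T̄ − 6.6)): 0.0, 82.6, 39.2, 70.0, 113.4, 0.0, 112.7, 0.0, 67.9, 64.4, 34.3, 86.1.
Season total = 670.6 DD.
Complete generations = ⌊670.6 / 138⌋ = 4.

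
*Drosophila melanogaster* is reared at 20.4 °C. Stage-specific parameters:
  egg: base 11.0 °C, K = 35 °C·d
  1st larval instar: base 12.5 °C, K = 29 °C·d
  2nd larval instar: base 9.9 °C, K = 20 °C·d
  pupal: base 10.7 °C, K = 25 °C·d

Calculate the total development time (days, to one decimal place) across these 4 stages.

egg: 35 / (20.4 − 11.0) = 35 / 9.4 = 3.723 d.
1st larval instar: 29 / (20.4 − 12.5) = 29 / 7.9 = 3.671 d.
2nd larval instar: 20 / (20.4 − 9.9) = 20 / 10.5 = 1.905 d.
pupal: 25 / (20.4 − 10.7) = 25 / 9.7 = 2.577 d.
Sum = 11.876 ≈ 11.9 days.

11.9 days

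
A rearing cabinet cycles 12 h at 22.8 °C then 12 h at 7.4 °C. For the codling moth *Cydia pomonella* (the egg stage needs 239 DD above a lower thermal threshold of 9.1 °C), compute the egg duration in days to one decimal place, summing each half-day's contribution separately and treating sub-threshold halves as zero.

Day half: max(0, 22.8 − 9.1) × 0.5 = 13.7 × 0.5 = 6.85 DD.
Night half: max(0, 7.4 − 9.1) × 0.5 = 0.0 × 0.5 = 0.00 DD.
Per 24 h: 6.85 DD/day.
Duration = 239 / 6.85 = 34.891 ≈ 34.9 days.

34.9 days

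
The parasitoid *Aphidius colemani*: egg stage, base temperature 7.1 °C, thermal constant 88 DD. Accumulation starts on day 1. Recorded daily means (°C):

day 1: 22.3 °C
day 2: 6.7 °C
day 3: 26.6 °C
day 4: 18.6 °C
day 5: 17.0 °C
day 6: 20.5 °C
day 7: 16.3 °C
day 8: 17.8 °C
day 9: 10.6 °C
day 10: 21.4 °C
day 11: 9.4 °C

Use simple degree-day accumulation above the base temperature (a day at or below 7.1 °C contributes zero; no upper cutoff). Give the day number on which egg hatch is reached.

Daily DD above 7.1 °C: 15.2, 0.0, 19.5, 11.5, 9.9, 13.4, 9.2, 10.7, 3.5, 14.3, 2.3.
Cumulative: 15.2, 15.2, 34.7, 46.2, 56.1, 69.5, 78.7, 89.4, 92.9, 107.2, 109.5.
The total first reaches 88 DD on day 8.

day 8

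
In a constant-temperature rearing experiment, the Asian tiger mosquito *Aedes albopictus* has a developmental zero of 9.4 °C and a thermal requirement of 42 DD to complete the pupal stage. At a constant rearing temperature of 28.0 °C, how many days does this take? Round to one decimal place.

Daily accumulation = 28.0 − 9.4 = 18.6 DD/day.
Duration = 42 / 18.6 = 2.258 ≈ 2.3 days.

2.3 days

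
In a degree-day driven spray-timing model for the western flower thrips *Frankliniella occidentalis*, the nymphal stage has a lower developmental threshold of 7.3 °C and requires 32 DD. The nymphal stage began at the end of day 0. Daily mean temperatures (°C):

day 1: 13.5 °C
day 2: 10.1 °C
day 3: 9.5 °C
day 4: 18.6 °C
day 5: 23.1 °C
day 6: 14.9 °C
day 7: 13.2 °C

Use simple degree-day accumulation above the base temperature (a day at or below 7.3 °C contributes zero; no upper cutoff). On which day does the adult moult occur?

Daily DD above 7.3 °C: 6.2, 2.8, 2.2, 11.3, 15.8, 7.6, 5.9.
Cumulative: 6.2, 9.0, 11.2, 22.5, 38.3, 45.9, 51.8.
The total first reaches 32 DD on day 5.

day 5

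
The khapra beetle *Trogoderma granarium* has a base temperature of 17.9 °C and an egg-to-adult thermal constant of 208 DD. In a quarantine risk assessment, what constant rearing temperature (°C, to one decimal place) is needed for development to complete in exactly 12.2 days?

34.9 °C

Required daily accumulation = 208 / 12.2 = 17.049 DD/day.
T = T_base + 17.049 = 17.9 + 17.049 = 34.949 ≈ 34.9 °C.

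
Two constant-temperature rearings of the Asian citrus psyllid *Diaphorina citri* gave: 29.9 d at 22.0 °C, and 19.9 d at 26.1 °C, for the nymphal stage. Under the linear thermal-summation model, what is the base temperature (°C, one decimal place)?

13.8 °C

Linear rate model ⇒ the product D·(T − T_b) is constant across temperatures.
29.9·(22.0 − T_b) = 19.9·(26.1 − T_b)
T_b = (29.9·22.0 − 19.9·26.1) / (29.9 − 19.9) = 138.41 / 10.0 = 13.841 °C ≈ 13.8 °C.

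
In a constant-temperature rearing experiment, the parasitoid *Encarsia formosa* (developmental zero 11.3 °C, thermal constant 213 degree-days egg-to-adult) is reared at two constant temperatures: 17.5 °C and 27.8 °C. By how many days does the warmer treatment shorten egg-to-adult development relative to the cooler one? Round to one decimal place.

21.4 days

At 17.5 °C: 213 / (17.5 − 11.3) = 213 / 6.2 = 34.355 d.
At 27.8 °C: 213 / (27.8 − 11.3) = 213 / 16.5 = 12.909 d.
Difference = |34.355 − 12.909| = 21.446 ≈ 21.4 days.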